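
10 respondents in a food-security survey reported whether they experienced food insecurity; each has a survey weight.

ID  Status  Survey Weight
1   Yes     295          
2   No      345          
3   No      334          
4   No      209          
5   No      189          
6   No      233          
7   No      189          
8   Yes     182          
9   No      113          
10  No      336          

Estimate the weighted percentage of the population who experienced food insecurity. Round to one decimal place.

Sum of weights for 'Yes' = 295 + 182 = 477
Total weight = 2425
Weighted proportion = 477 / 2425 = 0.19670103 → 19.670103%

19.7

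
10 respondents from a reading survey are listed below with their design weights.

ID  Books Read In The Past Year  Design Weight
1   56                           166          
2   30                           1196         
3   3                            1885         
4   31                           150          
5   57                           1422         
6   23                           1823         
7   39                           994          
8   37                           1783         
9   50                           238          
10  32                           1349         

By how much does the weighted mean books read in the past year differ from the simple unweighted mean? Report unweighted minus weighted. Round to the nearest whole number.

5

Unweighted sum = 56 + 30 + 3 + 31 + 57 + 23 + 39 + 37 + 50 + 32 = 358
Unweighted mean = 358 / 10 = 35.8
Weighted sum = 56×166 + 30×1196 + 3×1885 + 31×150 + 57×1422 + 23×1823 + 39×994 + 37×1783 + 50×238 + 32×1349
  = 9296 + 35880 + 5655 + 4650 + 81054 + 41929 + 38766 + 65971 + 11900 + 43168 = 338269
Sum of weights = 166 + 1196 + 1885 + 150 + 1422 + 1823 + 994 + 1783 + 238 + 1349 = 11006
Weighted mean = 338269 / 11006 = 30.734963
Difference (unweighted minus weighted) = 5.0650373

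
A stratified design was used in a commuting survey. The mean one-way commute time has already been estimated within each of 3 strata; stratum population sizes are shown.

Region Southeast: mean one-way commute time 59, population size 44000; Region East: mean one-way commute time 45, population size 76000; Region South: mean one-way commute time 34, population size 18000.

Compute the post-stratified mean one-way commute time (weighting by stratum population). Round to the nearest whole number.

48

Σ Nₕ·x̄ₕ = 59×44000 + 45×76000 + 34×18000
  = 2596000 + 3420000 + 612000 = 6628000
Σ Nₕ = 44000 + 76000 + 18000 = 138000
Overall mean = 6628000 / 138000 = 48.028986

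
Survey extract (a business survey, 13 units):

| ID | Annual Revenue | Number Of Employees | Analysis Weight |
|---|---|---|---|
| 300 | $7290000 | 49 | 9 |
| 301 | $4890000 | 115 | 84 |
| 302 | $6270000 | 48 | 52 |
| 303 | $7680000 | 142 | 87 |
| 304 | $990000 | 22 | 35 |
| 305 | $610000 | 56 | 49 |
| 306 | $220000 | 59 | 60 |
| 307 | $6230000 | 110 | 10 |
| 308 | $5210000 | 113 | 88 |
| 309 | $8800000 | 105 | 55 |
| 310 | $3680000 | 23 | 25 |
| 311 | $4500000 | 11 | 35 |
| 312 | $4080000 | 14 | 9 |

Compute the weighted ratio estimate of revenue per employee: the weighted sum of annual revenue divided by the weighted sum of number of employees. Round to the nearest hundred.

56900

Σ wᵢ·y = 2839310000
Σ wᵢ·x = 49910
Ratio = 2839310000 / 49910 = 56888.599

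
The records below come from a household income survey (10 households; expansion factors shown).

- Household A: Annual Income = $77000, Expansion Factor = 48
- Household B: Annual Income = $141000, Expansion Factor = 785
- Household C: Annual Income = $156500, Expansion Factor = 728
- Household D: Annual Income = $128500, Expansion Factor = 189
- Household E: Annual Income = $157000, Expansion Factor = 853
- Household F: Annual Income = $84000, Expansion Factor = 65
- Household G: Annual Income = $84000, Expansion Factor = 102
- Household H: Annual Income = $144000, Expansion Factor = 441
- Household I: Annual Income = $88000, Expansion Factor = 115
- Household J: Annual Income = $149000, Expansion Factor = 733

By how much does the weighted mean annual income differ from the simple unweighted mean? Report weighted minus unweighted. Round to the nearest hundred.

22800

Unweighted sum = 77000 + 141000 + 156500 + 128500 + 157000 + 84000 + 84000 + 144000 + 88000 + 149000 = 1209000
Unweighted mean = 1209000 / 10 = 120900
Weighted sum = 77000×48 + 141000×785 + 156500×728 + 128500×189 + 157000×853 + 84000×65 + 84000×102 + 144000×441 + 88000×115 + 149000×733
  = 3696000 + 110685000 + 113932000 + 24286500 + 133921000 + 5460000 + 8568000 + 63504000 + 10120000 + 109217000 = 583389500
Sum of weights = 4059
Weighted mean = 583389500 / 4059 = 143727.4
Difference (weighted minus unweighted) = 22827.396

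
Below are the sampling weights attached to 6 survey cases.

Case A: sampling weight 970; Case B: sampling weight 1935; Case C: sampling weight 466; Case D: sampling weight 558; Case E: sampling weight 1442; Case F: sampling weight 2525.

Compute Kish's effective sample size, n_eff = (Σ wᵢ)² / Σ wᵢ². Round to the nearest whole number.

5

Σ wᵢ = 970 + 1935 + 466 + 558 + 1442 + 2525 = 7896
Σ wᵢ² = 940900 + 3744225 + 217156 + 311364 + 2079364 + 6375625 = 13668634
n_eff = 7896² / 13668634 = 62346816 / 13668634 = 4.5613055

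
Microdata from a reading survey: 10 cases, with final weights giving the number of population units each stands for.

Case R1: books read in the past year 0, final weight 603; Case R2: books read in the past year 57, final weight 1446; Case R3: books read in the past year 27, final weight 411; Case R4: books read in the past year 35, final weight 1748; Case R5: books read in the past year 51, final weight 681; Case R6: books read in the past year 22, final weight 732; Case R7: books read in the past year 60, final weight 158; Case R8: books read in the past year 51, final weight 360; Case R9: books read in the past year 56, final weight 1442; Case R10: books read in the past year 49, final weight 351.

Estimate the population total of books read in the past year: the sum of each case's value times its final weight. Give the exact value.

Weighted total = 0×603 + 57×1446 + 27×411 + 35×1748 + 51×681 + 22×732 + 60×158 + 51×360 + 56×1442 + 49×351
  = 0 + 82422 + 11097 + 61180 + 34731 + 16104 + 9480 + 18360 + 80752 + 17199 = 331325

331325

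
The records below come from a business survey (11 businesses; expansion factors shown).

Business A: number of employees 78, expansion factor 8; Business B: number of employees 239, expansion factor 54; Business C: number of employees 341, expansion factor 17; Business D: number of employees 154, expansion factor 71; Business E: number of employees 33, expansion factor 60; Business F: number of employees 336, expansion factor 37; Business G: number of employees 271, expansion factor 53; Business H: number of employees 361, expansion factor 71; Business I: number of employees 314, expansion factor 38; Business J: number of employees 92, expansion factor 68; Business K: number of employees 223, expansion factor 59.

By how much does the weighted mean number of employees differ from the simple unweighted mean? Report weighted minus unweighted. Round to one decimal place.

-5.6

Unweighted sum = 78 + 239 + 341 + 154 + 33 + 336 + 271 + 361 + 314 + 92 + 223 = 2442
Unweighted mean = 2442 / 11 = 222
Weighted sum = 116012
Sum of weights = 8 + 54 + 17 + 71 + 60 + 37 + 53 + 71 + 38 + 68 + 59 = 536
Weighted mean = 116012 / 536 = 216.4403
Difference (weighted minus unweighted) = -5.5597015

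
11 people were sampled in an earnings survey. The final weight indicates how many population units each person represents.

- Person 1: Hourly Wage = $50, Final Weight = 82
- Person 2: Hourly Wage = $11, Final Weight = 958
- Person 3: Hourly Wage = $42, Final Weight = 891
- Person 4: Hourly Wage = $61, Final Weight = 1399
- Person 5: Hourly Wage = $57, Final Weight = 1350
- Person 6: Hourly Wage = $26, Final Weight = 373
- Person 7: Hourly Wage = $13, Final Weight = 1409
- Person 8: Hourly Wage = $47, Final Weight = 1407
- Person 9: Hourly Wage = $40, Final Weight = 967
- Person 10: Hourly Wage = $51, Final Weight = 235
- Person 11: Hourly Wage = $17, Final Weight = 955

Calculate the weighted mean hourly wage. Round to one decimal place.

Weighted sum = 50×82 + 11×958 + 42×891 + 61×1399 + 57×1350 + 26×373 + 13×1409 + 47×1407 + 40×967 + 51×235 + 17×955
  = 375393
Sum of weights = 82 + 958 + 891 + 1399 + 1350 + 373 + 1409 + 1407 + 967 + 235 + 955 = 10026
Weighted mean = 375393 / 10026 = 37.441951

37.4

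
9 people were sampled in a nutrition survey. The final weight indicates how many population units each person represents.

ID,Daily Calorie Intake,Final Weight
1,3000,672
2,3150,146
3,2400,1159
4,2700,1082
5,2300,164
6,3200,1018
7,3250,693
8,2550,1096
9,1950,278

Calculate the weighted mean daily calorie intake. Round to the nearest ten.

Weighted sum = 3000×672 + 3150×146 + 2400×1159 + 2700×1082 + 2300×164 + 3200×1018 + 3250×693 + 2550×1096 + 1950×278
  = 2016000 + 459900 + 2781600 + 2921400 + 377200 + 3257600 + 2252250 + 2794800 + 542100 = 17402850
Sum of weights = 6308
Weighted mean = 17402850 / 6308 = 2758.8538

2760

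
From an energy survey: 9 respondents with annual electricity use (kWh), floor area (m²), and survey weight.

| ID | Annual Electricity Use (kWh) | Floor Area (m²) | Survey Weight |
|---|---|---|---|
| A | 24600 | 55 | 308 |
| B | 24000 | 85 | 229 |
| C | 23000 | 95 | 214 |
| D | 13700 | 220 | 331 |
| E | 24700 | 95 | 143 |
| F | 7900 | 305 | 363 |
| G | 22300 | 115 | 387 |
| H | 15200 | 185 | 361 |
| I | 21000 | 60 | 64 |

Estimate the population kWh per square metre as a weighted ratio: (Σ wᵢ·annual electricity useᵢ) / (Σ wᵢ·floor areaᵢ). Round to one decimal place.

Σ wᵢ·y = 24600×308 + 24000×229 + 23000×214 + 13700×331 + 24700×143 + 7900×363 + 22300×387 + 15200×361 + 21000×64
  = 44390600
Σ wᵢ·x = 55×308 + 85×229 + 95×214 + 220×331 + 95×143 + 305×363 + 115×387 + 185×361 + 60×64
  = 368985
Ratio = 44390600 / 368985 = 120.30462

120.3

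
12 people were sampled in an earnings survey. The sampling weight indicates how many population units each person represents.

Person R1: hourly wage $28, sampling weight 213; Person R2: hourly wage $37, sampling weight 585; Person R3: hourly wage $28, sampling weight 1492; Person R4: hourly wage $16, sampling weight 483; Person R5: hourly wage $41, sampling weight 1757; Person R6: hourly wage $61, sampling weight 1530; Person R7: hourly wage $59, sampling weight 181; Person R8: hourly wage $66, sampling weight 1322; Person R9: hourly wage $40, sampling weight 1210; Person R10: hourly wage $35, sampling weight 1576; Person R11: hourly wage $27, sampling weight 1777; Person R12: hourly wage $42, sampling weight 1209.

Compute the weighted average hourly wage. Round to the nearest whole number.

Weighted sum = 28×213 + 37×585 + 28×1492 + 16×483 + 41×1757 + 61×1530 + 59×181 + 66×1322 + 40×1210 + 35×1576 + 27×1777 + 42×1209
  = 542728
Sum of weights = 213 + 585 + 1492 + 483 + 1757 + 1530 + 181 + 1322 + 1210 + 1576 + 1777 + 1209 = 13335
Weighted mean = 542728 / 13335 = 40.699513

41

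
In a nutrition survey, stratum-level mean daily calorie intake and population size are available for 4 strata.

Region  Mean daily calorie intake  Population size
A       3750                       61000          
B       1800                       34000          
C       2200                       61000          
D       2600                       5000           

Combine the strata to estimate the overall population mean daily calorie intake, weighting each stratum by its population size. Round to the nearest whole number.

Σ Nₕ·x̄ₕ = 3750×61000 + 1800×34000 + 2200×61000 + 2600×5000
  = 228750000 + 61200000 + 134200000 + 13000000 = 437150000
Σ Nₕ = 61000 + 34000 + 61000 + 5000 = 161000
Overall mean = 437150000 / 161000 = 2715.2174

2715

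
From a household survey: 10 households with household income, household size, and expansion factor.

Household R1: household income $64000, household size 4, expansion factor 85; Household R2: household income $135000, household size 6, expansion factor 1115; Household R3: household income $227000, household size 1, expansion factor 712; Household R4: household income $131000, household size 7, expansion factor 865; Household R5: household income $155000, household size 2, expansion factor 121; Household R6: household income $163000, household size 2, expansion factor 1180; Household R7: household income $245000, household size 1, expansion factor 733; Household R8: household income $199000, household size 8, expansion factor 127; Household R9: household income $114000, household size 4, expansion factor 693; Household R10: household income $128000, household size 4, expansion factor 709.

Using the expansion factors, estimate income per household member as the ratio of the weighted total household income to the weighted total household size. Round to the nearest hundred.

42800

Σ wᵢ·y = 64000×85 + 135000×1115 + 227000×712 + 131000×865 + 155000×121 + 163000×1180 + 245000×733 + 199000×127 + 114000×693 + 128000×709
  = 5440000 + 150525000 + 161624000 + 113315000 + 18755000 + 192340000 + 179585000 + 25273000 + 79002000 + 90752000 = 1016611000
Σ wᵢ·x = 4×85 + 6×1115 + 1×712 + 7×865 + 2×121 + 2×1180 + 1×733 + 8×127 + 4×693 + 4×709
  = 340 + 6690 + 712 + 6055 + 242 + 2360 + 733 + 1016 + 2772 + 2836 = 23756
Ratio = 1016611000 / 23756 = 42793.863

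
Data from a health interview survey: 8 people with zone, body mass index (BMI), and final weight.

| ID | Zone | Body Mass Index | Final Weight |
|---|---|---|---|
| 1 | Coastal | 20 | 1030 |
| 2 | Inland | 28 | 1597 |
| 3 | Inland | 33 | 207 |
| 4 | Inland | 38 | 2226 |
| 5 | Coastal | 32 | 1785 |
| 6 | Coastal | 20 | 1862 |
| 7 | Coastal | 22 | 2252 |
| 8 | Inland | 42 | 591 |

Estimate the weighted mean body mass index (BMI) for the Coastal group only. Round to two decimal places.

Coastal rows: 1, 5, 6, 7
Weighted sum = 20×1030 + 32×1785 + 20×1862 + 22×2252
  = 20600 + 57120 + 37240 + 49544 = 164504
Sum of weights = 6929
Weighted mean = 164504 / 6929 = 23.741377

23.74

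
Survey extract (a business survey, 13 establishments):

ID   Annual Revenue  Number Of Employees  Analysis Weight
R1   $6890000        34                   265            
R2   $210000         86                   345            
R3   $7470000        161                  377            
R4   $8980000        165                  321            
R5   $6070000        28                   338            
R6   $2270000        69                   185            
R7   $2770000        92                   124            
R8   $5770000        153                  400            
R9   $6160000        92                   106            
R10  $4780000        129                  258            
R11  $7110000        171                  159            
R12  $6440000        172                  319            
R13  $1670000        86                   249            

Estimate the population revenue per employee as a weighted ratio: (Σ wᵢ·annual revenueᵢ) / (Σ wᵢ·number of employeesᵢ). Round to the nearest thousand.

46000

Σ wᵢ·y = 18207040000
Σ wᵢ·x = 393684
Ratio = 18207040000 / 393684 = 46247.854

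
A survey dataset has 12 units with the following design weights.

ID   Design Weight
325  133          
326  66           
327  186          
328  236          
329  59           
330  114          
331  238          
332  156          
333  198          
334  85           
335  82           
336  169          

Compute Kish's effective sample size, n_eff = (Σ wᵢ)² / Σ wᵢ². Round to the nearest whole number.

Σ wᵢ = 133 + 66 + 186 + 236 + 59 + 114 + 238 + 156 + 198 + 85 + 82 + 169 = 1722
Σ wᵢ² = 291508
n_eff = 1722² / 291508 = 2965284 / 291508 = 10.172222

10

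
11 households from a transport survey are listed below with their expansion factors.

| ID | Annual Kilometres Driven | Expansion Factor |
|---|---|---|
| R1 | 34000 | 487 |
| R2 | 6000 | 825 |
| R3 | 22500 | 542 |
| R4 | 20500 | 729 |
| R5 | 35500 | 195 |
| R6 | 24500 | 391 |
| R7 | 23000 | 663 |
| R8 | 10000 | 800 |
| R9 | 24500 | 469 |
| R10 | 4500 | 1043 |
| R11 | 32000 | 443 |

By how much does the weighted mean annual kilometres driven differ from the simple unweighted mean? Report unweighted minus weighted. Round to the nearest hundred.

Unweighted sum = 34000 + 6000 + 22500 + 20500 + 35500 + 24500 + 23000 + 10000 + 24500 + 4500 + 32000 = 237000
Unweighted mean = 237000 / 11 = 21545.455
Weighted sum = 34000×487 + 6000×825 + 22500×542 + 20500×729 + 35500×195 + 24500×391 + 23000×663 + 10000×800 + 24500×469 + 4500×1043 + 32000×443
  = 16558000 + 4950000 + 12195000 + 14944500 + 6922500 + 9579500 + 15249000 + 8000000 + 11490500 + 4693500 + 14176000 = 118758500
Sum of weights = 487 + 825 + 542 + 729 + 195 + 391 + 663 + 800 + 469 + 1043 + 443 = 6587
Weighted mean = 118758500 / 6587 = 18029.224
Difference (unweighted minus weighted) = 3516.2303

3500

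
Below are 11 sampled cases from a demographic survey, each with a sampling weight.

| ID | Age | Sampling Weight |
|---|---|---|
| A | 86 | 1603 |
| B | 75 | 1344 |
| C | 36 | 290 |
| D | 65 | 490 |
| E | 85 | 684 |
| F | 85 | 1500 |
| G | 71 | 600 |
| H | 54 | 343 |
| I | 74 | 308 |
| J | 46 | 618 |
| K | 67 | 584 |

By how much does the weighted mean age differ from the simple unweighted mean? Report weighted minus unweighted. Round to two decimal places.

Unweighted sum = 86 + 75 + 36 + 65 + 85 + 85 + 71 + 54 + 74 + 46 + 67 = 744
Unweighted mean = 744 / 11 = 67.636364
Weighted sum = 86×1603 + 75×1344 + 36×290 + 65×490 + 85×684 + 85×1500 + 71×600 + 54×343 + 74×308 + 46×618 + 67×584
  = 137858 + 100800 + 10440 + 31850 + 58140 + 127500 + 42600 + 18522 + 22792 + 28428 + 39128 = 618058
Sum of weights = 1603 + 1344 + 290 + 490 + 684 + 1500 + 600 + 343 + 308 + 618 + 584 = 8364
Weighted mean = 618058 / 8364 = 73.895026
Difference (weighted minus unweighted) = 6.2586627

6.26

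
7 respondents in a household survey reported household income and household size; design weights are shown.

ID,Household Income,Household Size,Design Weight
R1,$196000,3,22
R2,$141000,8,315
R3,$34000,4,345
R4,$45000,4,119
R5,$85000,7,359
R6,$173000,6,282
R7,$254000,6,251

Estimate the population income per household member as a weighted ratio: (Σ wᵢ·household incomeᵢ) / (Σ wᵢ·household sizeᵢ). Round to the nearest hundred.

Σ wᵢ·y = 196000×22 + 141000×315 + 34000×345 + 45000×119 + 85000×359 + 173000×282 + 254000×251
  = 4312000 + 44415000 + 11730000 + 5355000 + 30515000 + 48786000 + 63754000 = 208867000
Σ wᵢ·x = 3×22 + 8×315 + 4×345 + 4×119 + 7×359 + 6×282 + 6×251
  = 66 + 2520 + 1380 + 476 + 2513 + 1692 + 1506 = 10153
Ratio = 208867000 / 10153 = 20571.949

20600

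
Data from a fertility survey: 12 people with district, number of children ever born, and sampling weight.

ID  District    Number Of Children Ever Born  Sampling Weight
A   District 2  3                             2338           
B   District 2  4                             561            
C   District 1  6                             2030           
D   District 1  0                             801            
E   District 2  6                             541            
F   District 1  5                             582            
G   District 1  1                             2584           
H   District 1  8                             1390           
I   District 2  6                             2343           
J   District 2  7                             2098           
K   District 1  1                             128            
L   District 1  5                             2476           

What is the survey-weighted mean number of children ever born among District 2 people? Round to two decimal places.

5.23

District 2 rows: A, B, E, I, J
Weighted sum = 3×2338 + 4×561 + 6×541 + 6×2343 + 7×2098
  = 7014 + 2244 + 3246 + 14058 + 14686 = 41248
Sum of weights = 2338 + 561 + 541 + 2343 + 2098 = 7881
Weighted mean = 41248 / 7881 = 5.2338536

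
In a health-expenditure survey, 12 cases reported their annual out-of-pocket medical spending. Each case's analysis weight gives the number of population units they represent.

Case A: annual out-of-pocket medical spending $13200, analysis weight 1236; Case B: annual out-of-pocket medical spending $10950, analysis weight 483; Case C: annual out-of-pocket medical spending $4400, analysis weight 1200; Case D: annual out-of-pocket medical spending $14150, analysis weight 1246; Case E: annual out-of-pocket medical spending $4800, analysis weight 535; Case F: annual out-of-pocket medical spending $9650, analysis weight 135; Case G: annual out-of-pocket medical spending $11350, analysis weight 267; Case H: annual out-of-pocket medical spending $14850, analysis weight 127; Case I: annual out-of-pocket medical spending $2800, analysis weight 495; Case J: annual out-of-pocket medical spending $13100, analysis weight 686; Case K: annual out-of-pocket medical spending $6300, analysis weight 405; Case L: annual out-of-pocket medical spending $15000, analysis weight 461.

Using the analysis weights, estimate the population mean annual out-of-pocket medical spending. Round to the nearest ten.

10050

Weighted sum = 13200×1236 + 10950×483 + 4400×1200 + 14150×1246 + 4800×535 + 9650×135 + 11350×267 + 14850×127 + 2800×495 + 13100×686 + 6300×405 + 15000×461
  = 73141200
Sum of weights = 7276
Weighted mean = 73141200 / 7276 = 10052.391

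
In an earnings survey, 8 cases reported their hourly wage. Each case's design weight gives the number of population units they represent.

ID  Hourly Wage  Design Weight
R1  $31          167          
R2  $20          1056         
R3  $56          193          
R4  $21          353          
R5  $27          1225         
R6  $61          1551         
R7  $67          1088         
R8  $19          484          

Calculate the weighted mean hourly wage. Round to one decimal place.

41.6

Weighted sum = 254296
Sum of weights = 167 + 1056 + 193 + 353 + 1225 + 1551 + 1088 + 484 = 6117
Weighted mean = 254296 / 6117 = 41.572012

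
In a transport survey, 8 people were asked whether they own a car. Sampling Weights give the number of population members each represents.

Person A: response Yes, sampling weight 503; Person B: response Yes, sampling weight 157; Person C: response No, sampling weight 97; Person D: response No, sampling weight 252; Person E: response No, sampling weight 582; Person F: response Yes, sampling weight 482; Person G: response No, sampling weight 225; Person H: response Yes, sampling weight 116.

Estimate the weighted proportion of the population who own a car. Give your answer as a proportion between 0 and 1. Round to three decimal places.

0.521

Sum of weights for 'Yes' = 503 + 157 + 482 + 116 = 1258
Total weight = 2414
Weighted proportion = 1258 / 2414 = 0.52112676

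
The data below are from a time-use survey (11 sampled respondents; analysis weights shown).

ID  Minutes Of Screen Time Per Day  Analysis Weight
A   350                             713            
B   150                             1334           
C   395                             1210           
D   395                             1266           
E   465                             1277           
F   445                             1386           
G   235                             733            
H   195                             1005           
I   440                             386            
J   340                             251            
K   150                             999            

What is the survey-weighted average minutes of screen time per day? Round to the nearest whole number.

Weighted sum = 3411505
Sum of weights = 713 + 1334 + 1210 + 1266 + 1277 + 1386 + 733 + 1005 + 386 + 251 + 999 = 10560
Weighted mean = 3411505 / 10560 = 323.05919

323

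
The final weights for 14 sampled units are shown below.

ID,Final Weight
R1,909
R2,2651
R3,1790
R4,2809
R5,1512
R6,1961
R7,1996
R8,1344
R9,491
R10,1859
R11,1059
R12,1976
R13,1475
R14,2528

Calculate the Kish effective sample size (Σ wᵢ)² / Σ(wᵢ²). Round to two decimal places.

Σ wᵢ = 24360
Σ wᵢ² = 48160108
n_eff = 24360² / 48160108 = 593409600 / 48160108 = 12.3216

12.32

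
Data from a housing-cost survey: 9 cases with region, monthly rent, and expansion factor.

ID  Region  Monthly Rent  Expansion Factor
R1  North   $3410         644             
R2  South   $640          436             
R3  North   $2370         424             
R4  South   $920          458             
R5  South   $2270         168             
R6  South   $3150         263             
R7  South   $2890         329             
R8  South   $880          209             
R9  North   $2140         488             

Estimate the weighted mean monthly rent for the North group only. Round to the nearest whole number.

North rows: R1, R3, R9
Weighted sum = 3410×644 + 2370×424 + 2140×488
  = 2196040 + 1004880 + 1044320 = 4245240
Sum of weights = 644 + 424 + 488 = 1556
Weighted mean = 4245240 / 1556 = 2728.3033

2728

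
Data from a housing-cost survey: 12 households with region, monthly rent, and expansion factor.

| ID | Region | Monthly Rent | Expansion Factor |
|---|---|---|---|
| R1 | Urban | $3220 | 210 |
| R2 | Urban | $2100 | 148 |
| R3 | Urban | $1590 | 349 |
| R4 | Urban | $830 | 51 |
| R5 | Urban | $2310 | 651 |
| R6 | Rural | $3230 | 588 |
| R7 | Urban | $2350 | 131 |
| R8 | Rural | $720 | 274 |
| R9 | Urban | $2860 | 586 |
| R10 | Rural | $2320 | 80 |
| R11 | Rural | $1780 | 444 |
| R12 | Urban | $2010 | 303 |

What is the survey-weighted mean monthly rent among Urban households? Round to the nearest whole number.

Urban rows: R1, R2, R3, R4, R5, R7, R9, R12
Weighted sum = 3220×210 + 2100×148 + 1590×349 + 830×51 + 2310×651 + 2350×131 + 2860×586 + 2010×303
  = 676200 + 310800 + 554910 + 42330 + 1503810 + 307850 + 1675960 + 609030 = 5680890
Sum of weights = 210 + 148 + 349 + 51 + 651 + 131 + 586 + 303 = 2429
Weighted mean = 5680890 / 2429 = 2338.7773

2339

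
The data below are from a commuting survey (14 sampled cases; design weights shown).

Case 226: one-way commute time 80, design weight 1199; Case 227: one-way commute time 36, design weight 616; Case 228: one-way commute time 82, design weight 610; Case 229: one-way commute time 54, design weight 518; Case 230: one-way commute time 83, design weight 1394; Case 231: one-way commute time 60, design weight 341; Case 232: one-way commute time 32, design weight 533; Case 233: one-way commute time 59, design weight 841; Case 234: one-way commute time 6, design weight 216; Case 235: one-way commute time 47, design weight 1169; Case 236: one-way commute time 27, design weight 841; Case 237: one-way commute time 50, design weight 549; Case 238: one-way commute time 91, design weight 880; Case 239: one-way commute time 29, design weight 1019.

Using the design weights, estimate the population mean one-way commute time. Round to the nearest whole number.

Weighted sum = 614952
Sum of weights = 10726
Weighted mean = 614952 / 10726 = 57.332836

57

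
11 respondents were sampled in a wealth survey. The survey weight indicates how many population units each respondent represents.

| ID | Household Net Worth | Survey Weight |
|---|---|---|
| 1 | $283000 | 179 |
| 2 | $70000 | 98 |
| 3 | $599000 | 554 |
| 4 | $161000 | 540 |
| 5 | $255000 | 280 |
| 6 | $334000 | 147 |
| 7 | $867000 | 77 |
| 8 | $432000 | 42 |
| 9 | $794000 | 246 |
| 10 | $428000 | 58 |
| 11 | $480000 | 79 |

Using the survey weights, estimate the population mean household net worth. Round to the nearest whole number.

408597

Weighted sum = 283000×179 + 70000×98 + 599000×554 + 161000×540 + 255000×280 + 334000×147 + 867000×77 + 432000×42 + 794000×246 + 428000×58 + 480000×79
  = 939772000
Sum of weights = 179 + 98 + 554 + 540 + 280 + 147 + 77 + 42 + 246 + 58 + 79 = 2300
Weighted mean = 939772000 / 2300 = 408596.52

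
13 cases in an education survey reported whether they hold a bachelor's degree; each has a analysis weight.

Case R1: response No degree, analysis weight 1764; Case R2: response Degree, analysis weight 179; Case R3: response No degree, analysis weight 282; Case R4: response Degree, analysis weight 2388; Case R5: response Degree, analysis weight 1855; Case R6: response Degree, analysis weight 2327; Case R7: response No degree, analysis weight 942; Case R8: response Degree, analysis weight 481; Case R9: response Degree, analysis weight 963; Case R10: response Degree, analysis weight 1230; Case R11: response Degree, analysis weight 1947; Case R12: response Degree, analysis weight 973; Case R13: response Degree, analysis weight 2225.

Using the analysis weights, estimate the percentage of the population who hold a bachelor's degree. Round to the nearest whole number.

83

Sum of weights for 'Degree' = 179 + 2388 + 1855 + 2327 + 481 + 963 + 1230 + 1947 + 973 + 2225 = 14568
Total weight = 17556
Weighted proportion = 14568 / 17556 = 0.82980178 → 82.980178%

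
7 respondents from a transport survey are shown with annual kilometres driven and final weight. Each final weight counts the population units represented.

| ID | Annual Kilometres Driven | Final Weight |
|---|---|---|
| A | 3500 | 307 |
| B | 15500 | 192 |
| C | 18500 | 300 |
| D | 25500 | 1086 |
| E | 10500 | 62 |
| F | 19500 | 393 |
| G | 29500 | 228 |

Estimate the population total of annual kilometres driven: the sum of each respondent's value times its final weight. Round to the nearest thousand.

Weighted total = 3500×307 + 15500×192 + 18500×300 + 25500×1086 + 10500×62 + 19500×393 + 29500×228
  = 1074500 + 2976000 + 5550000 + 27693000 + 651000 + 7663500 + 6726000 = 52334000

52334000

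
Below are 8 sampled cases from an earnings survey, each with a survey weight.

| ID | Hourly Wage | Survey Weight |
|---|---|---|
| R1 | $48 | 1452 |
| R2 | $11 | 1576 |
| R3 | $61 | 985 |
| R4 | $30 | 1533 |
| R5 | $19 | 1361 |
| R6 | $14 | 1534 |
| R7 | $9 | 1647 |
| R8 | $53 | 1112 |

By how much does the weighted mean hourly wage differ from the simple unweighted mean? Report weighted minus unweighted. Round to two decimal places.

-2.57

Unweighted sum = 48 + 11 + 61 + 30 + 19 + 14 + 9 + 53 = 245
Unweighted mean = 245 / 8 = 30.625
Weighted sum = 314201
Sum of weights = 11200
Weighted mean = 314201 / 11200 = 28.053661
Difference (weighted minus unweighted) = -2.5713393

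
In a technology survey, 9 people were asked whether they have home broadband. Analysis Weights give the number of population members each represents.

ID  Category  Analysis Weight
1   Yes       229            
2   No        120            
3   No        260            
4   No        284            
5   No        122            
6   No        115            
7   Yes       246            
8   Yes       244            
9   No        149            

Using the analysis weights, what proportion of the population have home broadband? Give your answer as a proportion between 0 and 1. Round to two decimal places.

0.41

Sum of weights for 'Yes' = 229 + 246 + 244 = 719
Total weight = 229 + 120 + 260 + 284 + 122 + 115 + 246 + 244 + 149 = 1769
Weighted proportion = 719 / 1769 = 0.40644432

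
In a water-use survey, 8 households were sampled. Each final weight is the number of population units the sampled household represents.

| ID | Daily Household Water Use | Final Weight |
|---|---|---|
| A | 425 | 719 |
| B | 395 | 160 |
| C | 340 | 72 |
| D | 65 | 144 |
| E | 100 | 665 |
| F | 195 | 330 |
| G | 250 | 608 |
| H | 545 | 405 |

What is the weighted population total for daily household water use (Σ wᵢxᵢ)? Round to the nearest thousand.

Weighted total = 425×719 + 395×160 + 340×72 + 65×144 + 100×665 + 195×330 + 250×608 + 545×405
  = 305575 + 63200 + 24480 + 9360 + 66500 + 64350 + 152000 + 220725 = 906190

906000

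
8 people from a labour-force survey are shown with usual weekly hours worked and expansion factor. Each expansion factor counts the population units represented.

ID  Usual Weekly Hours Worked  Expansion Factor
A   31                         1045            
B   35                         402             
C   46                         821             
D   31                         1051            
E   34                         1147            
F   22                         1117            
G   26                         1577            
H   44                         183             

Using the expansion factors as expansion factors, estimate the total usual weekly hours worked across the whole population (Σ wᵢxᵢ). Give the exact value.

229438

Weighted total = 31×1045 + 35×402 + 46×821 + 31×1051 + 34×1147 + 22×1117 + 26×1577 + 44×183
  = 32395 + 14070 + 37766 + 32581 + 38998 + 24574 + 41002 + 8052 = 229438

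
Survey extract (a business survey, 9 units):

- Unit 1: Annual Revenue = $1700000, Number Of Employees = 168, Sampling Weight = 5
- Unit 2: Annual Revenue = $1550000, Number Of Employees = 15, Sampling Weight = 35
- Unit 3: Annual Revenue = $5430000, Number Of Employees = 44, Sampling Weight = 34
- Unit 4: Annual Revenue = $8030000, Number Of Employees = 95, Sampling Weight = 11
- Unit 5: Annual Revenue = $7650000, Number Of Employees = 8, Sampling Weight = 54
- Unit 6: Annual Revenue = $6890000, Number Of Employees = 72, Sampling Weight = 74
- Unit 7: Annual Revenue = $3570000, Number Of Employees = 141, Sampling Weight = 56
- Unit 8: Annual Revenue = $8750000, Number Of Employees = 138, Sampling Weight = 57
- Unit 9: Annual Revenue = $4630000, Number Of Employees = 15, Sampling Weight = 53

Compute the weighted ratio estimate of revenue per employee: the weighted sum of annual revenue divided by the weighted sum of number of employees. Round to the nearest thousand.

Σ wᵢ·y = 1700000×5 + 1550000×35 + 5430000×34 + 8030000×11 + 7650000×54 + 6890000×74 + 3570000×56 + 8750000×57 + 4630000×53
  = 8500000 + 54250000 + 184620000 + 88330000 + 413100000 + 509860000 + 199920000 + 498750000 + 245390000 = 2202720000
Σ wᵢ·x = 168×5 + 15×35 + 44×34 + 95×11 + 8×54 + 72×74 + 141×56 + 138×57 + 15×53
  = 840 + 525 + 1496 + 1045 + 432 + 5328 + 7896 + 7866 + 795 = 26223
Ratio = 2202720000 / 26223 = 83999.542

84000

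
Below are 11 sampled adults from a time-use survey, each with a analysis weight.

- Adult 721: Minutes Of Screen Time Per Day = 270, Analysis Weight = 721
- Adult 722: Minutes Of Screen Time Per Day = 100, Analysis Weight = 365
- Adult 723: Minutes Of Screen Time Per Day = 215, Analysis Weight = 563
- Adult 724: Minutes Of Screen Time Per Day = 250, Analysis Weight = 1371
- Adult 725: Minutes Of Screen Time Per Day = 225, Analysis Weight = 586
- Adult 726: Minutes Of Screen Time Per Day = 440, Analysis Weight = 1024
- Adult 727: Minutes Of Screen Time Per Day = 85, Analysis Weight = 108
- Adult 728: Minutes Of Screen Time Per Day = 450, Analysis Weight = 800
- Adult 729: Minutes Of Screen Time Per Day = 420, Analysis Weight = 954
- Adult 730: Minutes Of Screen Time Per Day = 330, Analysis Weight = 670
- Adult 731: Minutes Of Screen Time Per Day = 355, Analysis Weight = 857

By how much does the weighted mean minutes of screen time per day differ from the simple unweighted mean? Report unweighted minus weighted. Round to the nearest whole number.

-35

Unweighted sum = 3140
Unweighted mean = 3140 / 11 = 285.45455
Weighted sum = 270×721 + 100×365 + 215×563 + 250×1371 + 225×586 + 440×1024 + 85×108 + 450×800 + 420×954 + 330×670 + 355×857
  = 194670 + 36500 + 121045 + 342750 + 131850 + 450560 + 9180 + 360000 + 400680 + 221100 + 304235 = 2572570
Sum of weights = 721 + 365 + 563 + 1371 + 586 + 1024 + 108 + 800 + 954 + 670 + 857 = 8019
Weighted mean = 2572570 / 8019 = 320.80933
Difference (unweighted minus weighted) = -35.354782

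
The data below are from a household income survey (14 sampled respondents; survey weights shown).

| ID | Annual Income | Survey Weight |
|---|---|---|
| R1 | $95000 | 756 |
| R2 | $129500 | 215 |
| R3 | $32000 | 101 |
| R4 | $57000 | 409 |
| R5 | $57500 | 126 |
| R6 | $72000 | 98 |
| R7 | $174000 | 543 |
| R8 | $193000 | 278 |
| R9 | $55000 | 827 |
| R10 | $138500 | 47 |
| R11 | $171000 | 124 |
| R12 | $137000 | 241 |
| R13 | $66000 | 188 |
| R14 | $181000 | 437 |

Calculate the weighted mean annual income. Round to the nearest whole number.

110789

Weighted sum = 486365000
Sum of weights = 4390
Weighted mean = 486365000 / 4390 = 110789.29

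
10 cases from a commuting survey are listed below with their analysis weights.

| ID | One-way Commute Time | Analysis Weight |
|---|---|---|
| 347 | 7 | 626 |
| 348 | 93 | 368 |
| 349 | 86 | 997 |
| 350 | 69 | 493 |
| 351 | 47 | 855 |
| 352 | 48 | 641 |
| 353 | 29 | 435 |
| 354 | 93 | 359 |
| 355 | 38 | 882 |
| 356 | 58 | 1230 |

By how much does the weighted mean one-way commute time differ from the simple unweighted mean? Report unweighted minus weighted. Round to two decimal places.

1.59

Unweighted sum = 568
Unweighted mean = 568 / 10 = 56.8
Weighted sum = 380176
Sum of weights = 6886
Weighted mean = 380176 / 6886 = 55.209991
Difference (unweighted minus weighted) = 1.5900087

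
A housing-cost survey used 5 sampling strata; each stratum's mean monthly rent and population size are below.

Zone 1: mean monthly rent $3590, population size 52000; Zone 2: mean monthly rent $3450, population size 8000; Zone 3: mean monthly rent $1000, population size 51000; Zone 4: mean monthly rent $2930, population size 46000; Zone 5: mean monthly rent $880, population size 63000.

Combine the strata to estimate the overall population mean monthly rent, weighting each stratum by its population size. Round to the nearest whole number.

Σ Nₕ·x̄ₕ = 455500000
Σ Nₕ = 52000 + 8000 + 51000 + 46000 + 63000 = 220000
Overall mean = 455500000 / 220000 = 2070.4545

2070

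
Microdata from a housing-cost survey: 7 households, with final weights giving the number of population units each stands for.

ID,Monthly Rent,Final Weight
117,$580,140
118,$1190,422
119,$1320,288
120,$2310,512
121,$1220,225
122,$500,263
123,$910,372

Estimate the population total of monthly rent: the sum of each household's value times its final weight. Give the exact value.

Weighted total = 580×140 + 1190×422 + 1320×288 + 2310×512 + 1220×225 + 500×263 + 910×372
  = 81200 + 502180 + 380160 + 1182720 + 274500 + 131500 + 338520 = 2890780

2890780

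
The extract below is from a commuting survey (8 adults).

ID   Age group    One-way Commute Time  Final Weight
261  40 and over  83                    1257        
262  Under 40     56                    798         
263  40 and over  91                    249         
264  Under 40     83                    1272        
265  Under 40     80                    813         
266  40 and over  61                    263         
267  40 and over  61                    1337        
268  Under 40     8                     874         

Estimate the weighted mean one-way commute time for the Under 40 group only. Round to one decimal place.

Under 40 rows: 262, 264, 265, 268
Weighted sum = 222296
Sum of weights = 3757
Weighted mean = 222296 / 3757 = 59.168485

59.2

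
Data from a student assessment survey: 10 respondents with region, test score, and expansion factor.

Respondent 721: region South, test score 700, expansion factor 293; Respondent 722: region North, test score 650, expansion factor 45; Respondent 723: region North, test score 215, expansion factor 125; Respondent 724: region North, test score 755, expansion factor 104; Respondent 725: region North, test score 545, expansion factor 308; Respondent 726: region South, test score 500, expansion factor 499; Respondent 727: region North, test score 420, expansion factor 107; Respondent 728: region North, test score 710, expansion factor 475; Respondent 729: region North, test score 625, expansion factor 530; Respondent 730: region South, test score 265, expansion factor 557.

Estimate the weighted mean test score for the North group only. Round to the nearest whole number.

600

North rows: 722, 723, 724, 725, 727, 728, 729
Weighted sum = 650×45 + 215×125 + 755×104 + 545×308 + 420×107 + 710×475 + 625×530
  = 1015945
Sum of weights = 45 + 125 + 104 + 308 + 107 + 475 + 530 = 1694
Weighted mean = 1015945 / 1694 = 599.7314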